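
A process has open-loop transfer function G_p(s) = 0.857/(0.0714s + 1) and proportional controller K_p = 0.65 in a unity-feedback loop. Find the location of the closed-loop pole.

s = -21.81

Closed loop: T(s) = K_p·G_p/(1+K_p·G_p) = 0.5571/(0.0714s + 1 + 0.5571), with pole at s = −(1 + 0.5571)/0.0714 = −21.81.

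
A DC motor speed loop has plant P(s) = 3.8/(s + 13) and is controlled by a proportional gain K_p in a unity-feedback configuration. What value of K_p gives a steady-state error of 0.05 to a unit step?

K_p = 65

For a type-0 loop with proportional control, e_ss = 1/(1 + K_p·P(0)).
P(0) = 0.2923. Require 1/(1 + K_p·0.2923) = 0.05, so 1 + 0.2923·K_p = 20.
K_p = (20 − 1)/0.2923 = 65.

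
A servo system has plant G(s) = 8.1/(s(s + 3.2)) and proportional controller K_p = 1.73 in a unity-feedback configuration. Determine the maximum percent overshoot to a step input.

Closed-loop characteristic equation: s² + 3.2s + 14.01 = 0, so ω_n = 3.743 rad/s and ζ = 3.2/(2·3.743) = 0.4274.
%OS = 100·exp(−πζ/√(1−ζ²)) = 100·exp(−π·0.4274/√0.8173) = 22.6%.

22.6%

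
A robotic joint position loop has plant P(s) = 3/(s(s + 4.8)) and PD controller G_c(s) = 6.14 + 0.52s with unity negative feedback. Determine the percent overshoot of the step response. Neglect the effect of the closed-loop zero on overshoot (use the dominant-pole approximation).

3.12%

Forward path: (6.14 + 0.52s)·3/(s(s+4.8)). The closed-loop characteristic equation is s² + (4.8 + 3·0.52)s + 3·6.14 = 0.
That is s² + 6.36s + 18.42 = 0, so ω_n = 4.292 rad/s and ζ = 6.36/(2·4.292) = 0.7409.
%OS = 100·exp(−πζ/√(1−ζ²)) = 3.12%.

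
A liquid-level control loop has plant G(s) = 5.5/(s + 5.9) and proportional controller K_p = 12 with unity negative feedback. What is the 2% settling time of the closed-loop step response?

T_s ≈ 0.0556 s

Closed-loop transfer function: T(s) = K_p·G(s)/(1 + K_p·G(s)) = 66/(s + 5.9 + 66) = 66/(s + 71.9).
Time constant τ = 1/71.9 = 0.01391 s, so the 2% settling time is about 4τ = 0.0556 s.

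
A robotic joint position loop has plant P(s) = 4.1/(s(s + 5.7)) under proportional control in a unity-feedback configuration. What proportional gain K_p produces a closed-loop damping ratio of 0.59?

K_p = 5.69

Closed-loop characteristic equation: s² + 5.7s + K_p·4.1 = 0.
So ω_n = √(4.1K_p) and 2ζω_n = 5.7, giving ζ = 5.7/(2√(4.1K_p)).
Setting ζ = 0.59: √(4.1K_p) = 5.7/(2·0.59) = 4.831, so K_p = 23.33/4.1 = 5.69.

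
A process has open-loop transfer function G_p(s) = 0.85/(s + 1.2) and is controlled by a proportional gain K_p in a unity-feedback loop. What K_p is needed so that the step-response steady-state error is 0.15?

The loop is type 0, so e_ss(step) = 1/(1 + K_pos) with K_pos = K_p·G_p(0).
G_p(0) = 0.7083. Require 1/(1 + K_p·0.7083) = 0.15, so 1 + 0.7083·K_p = 6.667.
K_p = (6.667 − 1)/0.7083 = 8.

K_p = 8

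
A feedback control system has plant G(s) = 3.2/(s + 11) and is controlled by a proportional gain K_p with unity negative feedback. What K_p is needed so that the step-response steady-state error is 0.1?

Steady-state error for a unit step on this type-0 loop is 1/(1 + K_p·G(0)).
G(0) = 0.2909. Require 1/(1 + K_p·0.2909) = 0.1, so 1 + 0.2909·K_p = 10.
K_p = (10 − 1)/0.2909 = 30.9.

K_p = 30.9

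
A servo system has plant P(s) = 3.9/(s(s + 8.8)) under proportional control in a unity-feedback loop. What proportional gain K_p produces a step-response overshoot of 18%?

K_p = 21.6

From %OS = 100·exp(−πζ/√(1−ζ²)) = 18%, ζ = −ln(0.18)/√(π²+ln²(0.18)) = 0.4791.
Characteristic equation s² + 8.8s + 3.9K_p = 0 gives ζ = 8.8/(2√(3.9K_p)).
Setting ζ = 0.4791: √(3.9K_p) = 8.8/(2·0.4791) = 9.184, so K_p = 84.34/3.9 = 21.6.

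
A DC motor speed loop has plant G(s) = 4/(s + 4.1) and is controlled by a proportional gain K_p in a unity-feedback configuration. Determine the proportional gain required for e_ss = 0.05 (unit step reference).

K_p = 19.5

Steady-state error for a unit step on this type-0 loop is 1/(1 + K_p·G(0)).
G(0) = 0.9756. Require 1/(1 + K_p·0.9756) = 0.05, so 1 + 0.9756·K_p = 20.
K_p = (20 − 1)/0.9756 = 19.5.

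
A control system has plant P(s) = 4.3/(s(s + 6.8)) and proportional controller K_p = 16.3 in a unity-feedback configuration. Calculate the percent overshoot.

24.8%

The closed-loop denominator s² + 6.8s + 70.09 gives ω_n = √70.09 = 8.372 and ζ = 6.8/(2ω_n) = 0.4061.
%OS = 100·exp(−πζ/√(1−ζ²)) = 100·exp(−π·0.4061/√0.8351) = 24.8%.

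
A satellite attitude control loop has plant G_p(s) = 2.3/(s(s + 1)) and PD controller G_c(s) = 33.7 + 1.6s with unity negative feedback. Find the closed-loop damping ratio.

Forward path: (33.7 + 1.6s)·2.3/(s(s+1)). The closed-loop characteristic equation is s² + (1 + 2.3·1.6)s + 2.3·33.7 = 0.
That is s² + 4.68s + 77.51 = 0, so ω_n = 8.804 rad/s and ζ = 4.68/(2·8.804) = 0.2658.

ζ = 0.266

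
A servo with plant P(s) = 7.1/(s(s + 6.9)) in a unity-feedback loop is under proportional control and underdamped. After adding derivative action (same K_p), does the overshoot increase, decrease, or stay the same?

The derivative term adds K·K_d to the s-coefficient of the characteristic equation, raising 2ζω_n while ω_n is unchanged; ζ increases, so overshoot decreases.

decrease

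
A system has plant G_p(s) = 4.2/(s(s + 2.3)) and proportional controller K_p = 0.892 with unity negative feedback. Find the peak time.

T_p = 2.02 s

The closed-loop denominator s² + 2.3s + 3.746 gives ω_n = √3.746 = 1.936 and ζ = 2.3/(2ω_n) = 0.5941.
Damped frequency ω_d = ω_n√(1−ζ²) = 1.557 rad/s, so peak time T_p = π/ω_d = 2.02 s.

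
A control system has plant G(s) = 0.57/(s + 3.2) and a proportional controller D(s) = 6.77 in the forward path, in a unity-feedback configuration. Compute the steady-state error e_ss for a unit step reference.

The loop is type 0. Static position error constant K_pos = D(0)·G(0) = 6.77·0.1781 = 1.206.
Steady-state error to a unit step: e_ss = 1/(1+K_pos) = 1/2.206 = 0.453.

0.453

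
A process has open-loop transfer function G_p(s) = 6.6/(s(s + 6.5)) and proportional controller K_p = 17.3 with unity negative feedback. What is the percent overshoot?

The closed-loop denominator s² + 6.5s + 114.2 gives ω_n = √114.2 = 10.69 and ζ = 6.5/(2ω_n) = 0.3042.
%OS = 100·exp(−πζ/√(1−ζ²)) = 100·exp(−π·0.3042/√0.9075) = 36.7%.

36.7%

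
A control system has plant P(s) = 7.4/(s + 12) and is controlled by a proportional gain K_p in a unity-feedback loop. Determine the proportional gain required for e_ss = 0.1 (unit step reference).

K_p = 14.6

Steady-state error for a unit step on this type-0 loop is 1/(1 + K_p·P(0)).
P(0) = 0.6167. Require 1/(1 + K_p·0.6167) = 0.1, so 1 + 0.6167·K_p = 10.
K_p = (10 − 1)/0.6167 = 14.6.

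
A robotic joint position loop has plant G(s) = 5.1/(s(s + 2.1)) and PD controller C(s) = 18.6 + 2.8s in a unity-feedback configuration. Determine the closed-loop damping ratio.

Forward path: (18.6 + 2.8s)·5.1/(s(s+2.1)). The closed-loop characteristic equation is s² + (2.1 + 5.1·2.8)s + 5.1·18.6 = 0.
That is s² + 16.38s + 94.86 = 0, so ω_n = 9.74 rad/s and ζ = 16.38/(2·9.74) = 0.8409.

ζ = 0.841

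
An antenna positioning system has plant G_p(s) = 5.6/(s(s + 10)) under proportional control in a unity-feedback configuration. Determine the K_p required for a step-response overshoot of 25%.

K_p = 27.4

From %OS = 100·exp(−πζ/√(1−ζ²)) = 25%, ζ = −ln(0.25)/√(π²+ln²(0.25)) = 0.4037.
Characteristic equation s² + 10s + 5.6K_p = 0 gives ζ = 10/(2√(5.6K_p)).
Setting ζ = 0.4037: √(5.6K_p) = 10/(2·0.4037) = 12.39, so K_p = 153.4/5.6 = 27.4.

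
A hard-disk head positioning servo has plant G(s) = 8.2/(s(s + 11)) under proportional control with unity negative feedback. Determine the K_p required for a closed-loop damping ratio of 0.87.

K_p = 4.87

Closed-loop characteristic equation: s² + 11s + K_p·8.2 = 0.
So ω_n = √(8.2K_p) and 2ζω_n = 11, giving ζ = 11/(2√(8.2K_p)).
Setting ζ = 0.87: √(8.2K_p) = 11/(2·0.87) = 6.322, so K_p = 39.97/8.2 = 4.87.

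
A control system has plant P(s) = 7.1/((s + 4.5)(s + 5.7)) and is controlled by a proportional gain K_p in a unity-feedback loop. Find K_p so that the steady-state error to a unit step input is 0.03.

For a type-0 loop with proportional control, e_ss = 1/(1 + K_p·P(0)).
P(0) = 0.2768. Require 1/(1 + K_p·0.2768) = 0.03, so 1 + 0.2768·K_p = 33.33.
K_p = (33.33 − 1)/0.2768 = 117.

K_p = 117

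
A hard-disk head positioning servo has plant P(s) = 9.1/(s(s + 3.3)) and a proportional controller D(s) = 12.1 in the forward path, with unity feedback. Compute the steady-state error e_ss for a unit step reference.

0

The open loop D(s)P(s) has a pole at the origin (type 1), so the static position error constant is infinite and e_ss = 1/(1+∞) = 0.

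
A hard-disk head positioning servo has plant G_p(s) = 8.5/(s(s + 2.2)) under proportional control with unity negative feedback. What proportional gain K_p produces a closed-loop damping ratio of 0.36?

K_p = 1.1

Closed-loop characteristic equation: s² + 2.2s + K_p·8.5 = 0.
So ω_n = √(8.5K_p) and 2ζω_n = 2.2, giving ζ = 2.2/(2√(8.5K_p)).
Setting ζ = 0.36: √(8.5K_p) = 2.2/(2·0.36) = 3.056, so K_p = 9.336/8.5 = 1.1.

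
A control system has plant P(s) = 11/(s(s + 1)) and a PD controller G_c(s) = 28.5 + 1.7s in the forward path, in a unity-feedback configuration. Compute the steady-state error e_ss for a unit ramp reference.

0.00319

The loop has one pole at the origin (type 1). Velocity error constant K_v = lim_{s→0} s·G_c(s)P(s) = 28.5·11/1 = 313.5.
Steady-state error to a unit ramp: e_ss = 1/K_v = 0.00319.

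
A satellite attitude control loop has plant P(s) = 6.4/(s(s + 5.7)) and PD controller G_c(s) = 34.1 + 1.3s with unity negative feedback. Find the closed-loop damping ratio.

ζ = 0.475

Forward path: (34.1 + 1.3s)·6.4/(s(s+5.7)). The closed-loop characteristic equation is s² + (5.7 + 6.4·1.3)s + 6.4·34.1 = 0.
That is s² + 14.02s + 218.2 = 0, so ω_n = 14.77 rad/s and ζ = 14.02/(2·14.77) = 0.4745.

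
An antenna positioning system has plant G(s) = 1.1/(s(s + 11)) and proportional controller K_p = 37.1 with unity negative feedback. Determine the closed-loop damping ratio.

ζ = 0.861

1 + K_p·G(s) = 0 gives s² + 11s + 40.81 = 0.
Matching s² + 2ζω_n s + ω_n²: ω_n = √40.81 = 6.388 rad/s and 2ζω_n = 11, so ζ = 11/(2·6.388) = 0.861.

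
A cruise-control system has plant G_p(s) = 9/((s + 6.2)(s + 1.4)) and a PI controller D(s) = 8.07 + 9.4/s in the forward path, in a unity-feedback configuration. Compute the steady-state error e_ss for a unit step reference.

0

The open loop D(s)G_p(s) has a pole at the origin (type 1), so the static position error constant is infinite and e_ss = 1/(1+∞) = 0.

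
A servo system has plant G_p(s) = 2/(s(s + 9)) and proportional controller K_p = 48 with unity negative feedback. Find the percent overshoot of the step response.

From 1 + K_pG_p(s) = 0: s² + 9s + 96 = 0 ⇒ ω_n = 9.798, ζ = 0.4593.
%OS = 100·exp(−πζ/√(1−ζ²)) = 100·exp(−π·0.4593/√0.7891) = 19.7%.

19.7%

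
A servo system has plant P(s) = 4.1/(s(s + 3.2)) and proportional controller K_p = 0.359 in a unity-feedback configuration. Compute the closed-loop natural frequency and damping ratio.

ω_n = 1.21 rad/s, ζ = 1.32

The closed-loop denominator is s(s+3.2) + 0.359·4.1 = s² + 3.2s + 1.472.
So ω_n² = 1.472 ⇒ ω_n = 1.213 rad/s, and ζ = 3.2/(2ω_n) = 1.32.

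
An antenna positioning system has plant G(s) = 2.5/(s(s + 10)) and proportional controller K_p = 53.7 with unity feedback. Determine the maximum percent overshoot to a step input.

From 1 + K_pG(s) = 0: s² + 10s + 134.2 = 0 ⇒ ω_n = 11.59, ζ = 0.4315.
%OS = 100·exp(−πζ/√(1−ζ²)) = 100·exp(−π·0.4315/√0.8138) = 22.3%.

22.3%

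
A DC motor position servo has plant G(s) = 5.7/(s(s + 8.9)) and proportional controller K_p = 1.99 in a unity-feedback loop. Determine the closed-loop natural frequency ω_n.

With unity feedback the closed-loop characteristic equation is s² + 8.9s + 1.99·5.7 = s² + 8.9s + 11.34 = 0.
Matching s² + 2ζω_n s + ω_n²: ω_n = √11.34 = 3.368 rad/s and 2ζω_n = 8.9, so ζ = 8.9/(2·3.368) = 1.32.

ω_n = 3.37 rad/s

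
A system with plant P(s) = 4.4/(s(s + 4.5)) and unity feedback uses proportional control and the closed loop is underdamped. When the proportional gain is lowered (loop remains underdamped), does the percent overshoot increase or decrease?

decrease

ζ = 4.5/(2√(4.4K_p)) rises as K_p falls; higher damping means less overshoot.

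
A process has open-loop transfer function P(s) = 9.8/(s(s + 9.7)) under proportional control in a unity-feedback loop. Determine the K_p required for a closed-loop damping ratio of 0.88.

Closed-loop characteristic equation: s² + 9.7s + K_p·9.8 = 0.
So ω_n = √(9.8K_p) and 2ζω_n = 9.7, giving ζ = 9.7/(2√(9.8K_p)).
Setting ζ = 0.88: √(9.8K_p) = 9.7/(2·0.88) = 5.511, so K_p = 30.38/9.8 = 3.1.

K_p = 3.1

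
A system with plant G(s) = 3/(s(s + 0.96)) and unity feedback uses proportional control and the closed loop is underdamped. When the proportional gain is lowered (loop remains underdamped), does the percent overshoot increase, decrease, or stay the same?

decrease

ζ = 0.96/(2√(3K_p)) rises as K_p falls; higher damping means less overshoot.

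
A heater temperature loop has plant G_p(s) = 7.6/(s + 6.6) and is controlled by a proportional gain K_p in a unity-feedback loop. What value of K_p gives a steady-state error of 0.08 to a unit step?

The loop is type 0, so e_ss(step) = 1/(1 + K_pos) with K_pos = K_p·G_p(0).
G_p(0) = 1.152. Require 1/(1 + K_p·1.152) = 0.08, so 1 + 1.152·K_p = 12.5.
K_p = (12.5 − 1)/1.152 = 9.99.

K_p = 9.99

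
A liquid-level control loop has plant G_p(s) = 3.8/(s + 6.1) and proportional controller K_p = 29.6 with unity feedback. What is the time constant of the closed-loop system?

τ = 0.00843 s

Closed-loop transfer function: T(s) = K_p·G_p(s)/(1 + K_p·G_p(s)) = 112.5/(s + 6.1 + 112.5) = 112.5/(s + 118.6).
Time constant τ = 1/118.6 = 0.00843 s.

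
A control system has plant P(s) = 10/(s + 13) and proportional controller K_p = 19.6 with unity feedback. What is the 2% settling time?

T_s ≈ 0.0191 s

Closed-loop transfer function: T(s) = K_p·P(s)/(1 + K_p·P(s)) = 196/(s + 13 + 196) = 196/(s + 209).
Time constant τ = 1/209 = 0.004785 s, so the 2% settling time is about 4τ = 0.0191 s.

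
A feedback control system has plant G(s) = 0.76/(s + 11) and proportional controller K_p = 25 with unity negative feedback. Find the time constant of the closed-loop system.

τ = 0.0333 s

Closed-loop transfer function: T(s) = K_p·G(s)/(1 + K_p·G(s)) = 19/(s + 11 + 19) = 19/(s + 30).
Time constant τ = 1/30 = 0.0333 s.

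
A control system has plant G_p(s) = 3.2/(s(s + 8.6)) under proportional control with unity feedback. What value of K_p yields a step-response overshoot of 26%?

From %OS = 100·exp(−πζ/√(1−ζ²)) = 26%, ζ = −ln(0.26)/√(π²+ln²(0.26)) = 0.3941.
Characteristic equation s² + 8.6s + 3.2K_p = 0 gives ζ = 8.6/(2√(3.2K_p)).
Setting ζ = 0.3941: √(3.2K_p) = 8.6/(2·0.3941) = 10.91, so K_p = 119.1/3.2 = 37.2.

K_p = 37.2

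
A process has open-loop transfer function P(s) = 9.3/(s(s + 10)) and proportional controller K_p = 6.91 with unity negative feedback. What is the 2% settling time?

From 1 + K_pP(s) = 0: s² + 10s + 64.26 = 0 ⇒ ω_n = 8.016, ζ = 0.6237.
2% settling time T_s ≈ 4/(ζω_n) = 4/5 = 0.8 s.

T_s ≈ 0.8 s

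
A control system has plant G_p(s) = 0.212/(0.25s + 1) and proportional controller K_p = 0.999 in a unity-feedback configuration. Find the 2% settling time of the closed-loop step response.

T_s ≈ 0.825 s

Closed loop: T(s) = K_p·G_p/(1+K_p·G_p) = 0.2118/(0.25s + 1 + 0.2118), with pole at s = −(1 + 0.2118)/0.25 = −4.847.
τ = 1/4.847 = 0.2063 s, so 2% settling time ≈ 4τ = 0.825 s.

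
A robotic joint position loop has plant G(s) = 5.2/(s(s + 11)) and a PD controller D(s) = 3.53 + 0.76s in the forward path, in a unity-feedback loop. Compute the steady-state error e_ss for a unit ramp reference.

0.599

The loop has one pole at the origin (type 1). Velocity error constant K_v = lim_{s→0} s·D(s)G(s) = 3.53·5.2/11 = 1.669.
Steady-state error to a unit ramp: e_ss = 1/K_v = 0.599.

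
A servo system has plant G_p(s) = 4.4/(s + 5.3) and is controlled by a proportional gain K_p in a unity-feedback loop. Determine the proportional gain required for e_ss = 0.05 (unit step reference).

For a type-0 loop with proportional control, e_ss = 1/(1 + K_p·G_p(0)).
G_p(0) = 0.8302. Require 1/(1 + K_p·0.8302) = 0.05, so 1 + 0.8302·K_p = 20.
K_p = (20 − 1)/0.8302 = 22.9.

K_p = 22.9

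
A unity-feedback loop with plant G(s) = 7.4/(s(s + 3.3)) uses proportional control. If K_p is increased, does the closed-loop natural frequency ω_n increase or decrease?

ω_n = √(7.4·K_p), which grows with K_p.

increase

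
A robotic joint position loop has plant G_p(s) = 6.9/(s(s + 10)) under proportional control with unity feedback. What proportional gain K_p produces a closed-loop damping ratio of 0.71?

Closed-loop characteristic equation: s² + 10s + K_p·6.9 = 0.
So ω_n = √(6.9K_p) and 2ζω_n = 10, giving ζ = 10/(2√(6.9K_p)).
Setting ζ = 0.71: √(6.9K_p) = 10/(2·0.71) = 7.042, so K_p = 49.59/6.9 = 7.19.

K_p = 7.19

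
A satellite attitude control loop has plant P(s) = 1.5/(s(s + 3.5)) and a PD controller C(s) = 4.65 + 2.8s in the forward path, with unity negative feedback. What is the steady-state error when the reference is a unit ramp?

0.502

The loop has one pole at the origin (type 1). Velocity error constant K_v = lim_{s→0} s·C(s)P(s) = 4.65·1.5/3.5 = 1.993.
Steady-state error to a unit ramp: e_ss = 1/K_v = 0.502.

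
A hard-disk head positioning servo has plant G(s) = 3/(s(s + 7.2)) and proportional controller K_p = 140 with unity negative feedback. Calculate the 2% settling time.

Closed-loop characteristic equation: s² + 7.2s + 420 = 0, so ω_n = 20.49 rad/s and ζ = 7.2/(2·20.49) = 0.1757.
2% settling time T_s ≈ 4/(ζω_n) = 4/3.6 = 1.11 s.

T_s ≈ 1.11 s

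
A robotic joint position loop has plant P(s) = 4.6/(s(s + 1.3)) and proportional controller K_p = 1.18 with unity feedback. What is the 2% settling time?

T_s ≈ 6.15 s

Closed-loop characteristic equation: s² + 1.3s + 5.428 = 0, so ω_n = 2.33 rad/s and ζ = 1.3/(2·2.33) = 0.279.
2% settling time T_s ≈ 4/(ζω_n) = 4/0.65 = 6.15 s.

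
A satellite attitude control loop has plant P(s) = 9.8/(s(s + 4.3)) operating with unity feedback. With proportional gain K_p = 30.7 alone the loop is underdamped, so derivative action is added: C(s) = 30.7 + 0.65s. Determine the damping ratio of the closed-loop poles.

ζ = 0.308

Forward path: (30.7 + 0.65s)·9.8/(s(s+4.3)). The closed-loop characteristic equation is s² + (4.3 + 9.8·0.65)s + 9.8·30.7 = 0.
That is s² + 10.67s + 300.9 = 0, so ω_n = 17.35 rad/s and ζ = 10.67/(2·17.35) = 0.3076.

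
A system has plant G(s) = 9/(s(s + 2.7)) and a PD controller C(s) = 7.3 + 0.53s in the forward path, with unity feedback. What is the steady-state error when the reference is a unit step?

The open loop C(s)G(s) has a pole at the origin (type 1), so the static position error constant is infinite and e_ss = 1/(1+∞) = 0.

0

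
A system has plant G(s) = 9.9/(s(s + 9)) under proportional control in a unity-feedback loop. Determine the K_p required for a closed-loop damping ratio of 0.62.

Closed-loop characteristic equation: s² + 9s + K_p·9.9 = 0.
So ω_n = √(9.9K_p) and 2ζω_n = 9, giving ζ = 9/(2√(9.9K_p)).
Setting ζ = 0.62: √(9.9K_p) = 9/(2·0.62) = 7.258, so K_p = 52.68/9.9 = 5.32.

K_p = 5.32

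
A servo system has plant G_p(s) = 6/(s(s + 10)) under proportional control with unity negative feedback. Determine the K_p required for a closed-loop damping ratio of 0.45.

K_p = 20.6

Closed-loop characteristic equation: s² + 10s + K_p·6 = 0.
So ω_n = √(6K_p) and 2ζω_n = 10, giving ζ = 10/(2√(6K_p)).
Setting ζ = 0.45: √(6K_p) = 10/(2·0.45) = 11.11, so K_p = 123.5/6 = 20.6.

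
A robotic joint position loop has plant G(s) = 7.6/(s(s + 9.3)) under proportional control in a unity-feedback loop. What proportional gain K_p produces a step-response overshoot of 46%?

K_p = 49.4

From %OS = 100·exp(−πζ/√(1−ζ²)) = 46%, ζ = −ln(0.46)/√(π²+ln²(0.46)) = 0.24.
Characteristic equation s² + 9.3s + 7.6K_p = 0 gives ζ = 9.3/(2√(7.6K_p)).
Setting ζ = 0.24: √(7.6K_p) = 9.3/(2·0.24) = 19.38, so K_p = 375.5/7.6 = 49.4.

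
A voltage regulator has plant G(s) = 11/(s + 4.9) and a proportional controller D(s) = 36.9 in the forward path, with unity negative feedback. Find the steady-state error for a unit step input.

0.0119

The loop is type 0. Static position error constant K_pos = D(0)·G(0) = 36.9·2.245 = 82.84.
Steady-state error to a unit step: e_ss = 1/(1+K_pos) = 1/83.84 = 0.0119.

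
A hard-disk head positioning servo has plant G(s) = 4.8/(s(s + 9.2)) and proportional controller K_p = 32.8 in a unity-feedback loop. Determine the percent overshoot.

From 1 + K_pG(s) = 0: s² + 9.2s + 157.4 = 0 ⇒ ω_n = 12.55, ζ = 0.3666.
%OS = 100·exp(−πζ/√(1−ζ²)) = 100·exp(−π·0.3666/√0.8656) = 29%.

29%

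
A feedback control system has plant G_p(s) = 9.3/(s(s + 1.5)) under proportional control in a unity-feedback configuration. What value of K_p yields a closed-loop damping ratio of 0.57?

Closed-loop characteristic equation: s² + 1.5s + K_p·9.3 = 0.
So ω_n = √(9.3K_p) and 2ζω_n = 1.5, giving ζ = 1.5/(2√(9.3K_p)).
Setting ζ = 0.57: √(9.3K_p) = 1.5/(2·0.57) = 1.316, so K_p = 1.731/9.3 = 0.186.

K_p = 0.186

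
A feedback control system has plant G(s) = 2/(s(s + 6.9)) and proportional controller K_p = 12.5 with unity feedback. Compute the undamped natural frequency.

ω_n = 5 rad/s

1 + K_p·G(s) = 0 gives s² + 6.9s + 25 = 0.
Matching s² + 2ζω_n s + ω_n²: ω_n = √25 = 5 rad/s and 2ζω_n = 6.9, so ζ = 6.9/(2·5) = 0.69.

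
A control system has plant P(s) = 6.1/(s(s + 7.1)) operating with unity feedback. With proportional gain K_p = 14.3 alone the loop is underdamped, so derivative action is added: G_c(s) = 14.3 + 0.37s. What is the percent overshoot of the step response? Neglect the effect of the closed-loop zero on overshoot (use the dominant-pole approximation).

16.2%

Forward path: (14.3 + 0.37s)·6.1/(s(s+7.1)). The closed-loop characteristic equation is s² + (7.1 + 6.1·0.37)s + 6.1·14.3 = 0.
That is s² + 9.357s + 87.23 = 0, so ω_n = 9.34 rad/s and ζ = 9.357/(2·9.34) = 0.5009.
%OS = 100·exp(−πζ/√(1−ζ²)) = 16.2%.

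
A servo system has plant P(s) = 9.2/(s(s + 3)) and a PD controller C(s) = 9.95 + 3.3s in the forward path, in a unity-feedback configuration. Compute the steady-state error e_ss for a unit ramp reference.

0.0328

The loop has one pole at the origin (type 1). Velocity error constant K_v = lim_{s→0} s·C(s)P(s) = 9.95·9.2/3 = 30.51.
Steady-state error to a unit ramp: e_ss = 1/K_v = 0.0328.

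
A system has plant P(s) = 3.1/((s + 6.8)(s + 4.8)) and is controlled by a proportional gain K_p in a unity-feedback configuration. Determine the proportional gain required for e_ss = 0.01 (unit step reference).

The loop is type 0, so e_ss(step) = 1/(1 + K_pos) with K_pos = K_p·P(0).
P(0) = 0.09498. Require 1/(1 + K_p·0.09498) = 0.01, so 1 + 0.09498·K_p = 100.
K_p = (100 − 1)/0.09498 = 1040.

K_p = 1040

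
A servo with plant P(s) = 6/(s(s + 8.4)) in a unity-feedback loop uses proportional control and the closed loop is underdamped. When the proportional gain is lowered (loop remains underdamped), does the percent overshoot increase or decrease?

decrease

ζ = 8.4/(2√(6K_p)) rises as K_p falls; higher damping means less overshoot.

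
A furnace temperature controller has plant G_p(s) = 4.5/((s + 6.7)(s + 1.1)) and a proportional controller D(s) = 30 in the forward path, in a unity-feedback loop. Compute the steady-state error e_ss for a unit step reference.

0.0518

The loop is type 0. Static position error constant K_pos = D(0)·G_p(0) = 30·0.6106 = 18.32.
Steady-state error to a unit step: e_ss = 1/(1+K_pos) = 1/19.32 = 0.0518.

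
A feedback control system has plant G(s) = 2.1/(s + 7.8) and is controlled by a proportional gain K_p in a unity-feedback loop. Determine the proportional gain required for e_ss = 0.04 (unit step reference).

Steady-state error for a unit step on this type-0 loop is 1/(1 + K_p·G(0)).
G(0) = 0.2692. Require 1/(1 + K_p·0.2692) = 0.04, so 1 + 0.2692·K_p = 25.
K_p = (25 − 1)/0.2692 = 89.1.

K_p = 89.1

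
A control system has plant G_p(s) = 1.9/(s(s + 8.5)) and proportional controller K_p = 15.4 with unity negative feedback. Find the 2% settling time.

T_s ≈ 0.941 s

The closed-loop denominator s² + 8.5s + 29.26 gives ω_n = √29.26 = 5.409 and ζ = 8.5/(2ω_n) = 0.7857.
2% settling time T_s ≈ 4/(ζω_n) = 4/4.25 = 0.941 s.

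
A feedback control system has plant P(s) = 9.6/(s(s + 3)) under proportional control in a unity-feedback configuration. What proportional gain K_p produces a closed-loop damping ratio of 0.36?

K_p = 1.81

Closed-loop characteristic equation: s² + 3s + K_p·9.6 = 0.
So ω_n = √(9.6K_p) and 2ζω_n = 3, giving ζ = 3/(2√(9.6K_p)).
Setting ζ = 0.36: √(9.6K_p) = 3/(2·0.36) = 4.167, so K_p = 17.36/9.6 = 1.81.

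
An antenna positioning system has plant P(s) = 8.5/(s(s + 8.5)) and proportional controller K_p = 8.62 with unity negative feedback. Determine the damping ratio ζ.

1 + K_p·P(s) = 0 gives s² + 8.5s + 73.27 = 0.
Matching s² + 2ζω_n s + ω_n²: ω_n = √73.27 = 8.56 rad/s and 2ζω_n = 8.5, so ζ = 8.5/(2·8.56) = 0.497.

ζ = 0.497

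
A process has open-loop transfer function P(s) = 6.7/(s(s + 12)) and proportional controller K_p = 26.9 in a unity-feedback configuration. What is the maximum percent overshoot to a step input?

20.8%

Closed-loop characteristic equation: s² + 12s + 180.2 = 0, so ω_n = 13.42 rad/s and ζ = 12/(2·13.42) = 0.4469.
%OS = 100·exp(−πζ/√(1−ζ²)) = 100·exp(−π·0.4469/√0.8003) = 20.8%.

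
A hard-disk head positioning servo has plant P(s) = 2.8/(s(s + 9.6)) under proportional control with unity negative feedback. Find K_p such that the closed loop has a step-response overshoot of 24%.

From %OS = 100·exp(−πζ/√(1−ζ²)) = 24%, ζ = −ln(0.24)/√(π²+ln²(0.24)) = 0.4136.
Characteristic equation s² + 9.6s + 2.8K_p = 0 gives ζ = 9.6/(2√(2.8K_p)).
Setting ζ = 0.4136: √(2.8K_p) = 9.6/(2·0.4136) = 11.61, so K_p = 134.7/2.8 = 48.1.

K_p = 48.1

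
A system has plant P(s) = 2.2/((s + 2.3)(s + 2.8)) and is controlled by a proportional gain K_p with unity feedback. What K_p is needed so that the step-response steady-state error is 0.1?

K_p = 26.3

For a type-0 loop with proportional control, e_ss = 1/(1 + K_p·P(0)).
P(0) = 0.3416. Require 1/(1 + K_p·0.3416) = 0.1, so 1 + 0.3416·K_p = 10.
K_p = (10 − 1)/0.3416 = 26.3.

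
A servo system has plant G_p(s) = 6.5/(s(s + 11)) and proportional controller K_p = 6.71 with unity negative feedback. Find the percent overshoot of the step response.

Closed-loop characteristic equation: s² + 11s + 43.62 = 0, so ω_n = 6.604 rad/s and ζ = 11/(2·6.604) = 0.8328.
%OS = 100·exp(−πζ/√(1−ζ²)) = 100·exp(−π·0.8328/√0.3064) = 0.886%.

0.886%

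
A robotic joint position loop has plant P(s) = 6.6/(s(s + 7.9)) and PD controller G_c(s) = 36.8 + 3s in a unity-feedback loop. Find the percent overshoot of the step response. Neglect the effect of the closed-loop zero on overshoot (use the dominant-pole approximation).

Forward path: (36.8 + 3s)·6.6/(s(s+7.9)). The closed-loop characteristic equation is s² + (7.9 + 6.6·3)s + 6.6·36.8 = 0.
That is s² + 27.7s + 242.9 = 0, so ω_n = 15.58 rad/s and ζ = 27.7/(2·15.58) = 0.8887.
%OS = 100·exp(−πζ/√(1−ζ²)) = 0.227%.

0.227%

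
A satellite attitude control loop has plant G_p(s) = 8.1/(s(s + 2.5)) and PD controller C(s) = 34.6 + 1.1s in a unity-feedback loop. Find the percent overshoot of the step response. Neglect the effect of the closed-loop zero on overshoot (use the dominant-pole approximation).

32%

Forward path: (34.6 + 1.1s)·8.1/(s(s+2.5)). The closed-loop characteristic equation is s² + (2.5 + 8.1·1.1)s + 8.1·34.6 = 0.
That is s² + 11.41s + 280.3 = 0, so ω_n = 16.74 rad/s and ζ = 11.41/(2·16.74) = 0.3408.
%OS = 100·exp(−πζ/√(1−ζ²)) = 32%.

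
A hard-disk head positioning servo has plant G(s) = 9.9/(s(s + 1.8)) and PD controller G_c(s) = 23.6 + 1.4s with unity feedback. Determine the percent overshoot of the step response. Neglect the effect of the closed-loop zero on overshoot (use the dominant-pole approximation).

15.4%

Forward path: (23.6 + 1.4s)·9.9/(s(s+1.8)). The closed-loop characteristic equation is s² + (1.8 + 9.9·1.4)s + 9.9·23.6 = 0.
That is s² + 15.66s + 233.6 = 0, so ω_n = 15.29 rad/s and ζ = 15.66/(2·15.29) = 0.5123.
%OS = 100·exp(−πζ/√(1−ζ²)) = 15.4%.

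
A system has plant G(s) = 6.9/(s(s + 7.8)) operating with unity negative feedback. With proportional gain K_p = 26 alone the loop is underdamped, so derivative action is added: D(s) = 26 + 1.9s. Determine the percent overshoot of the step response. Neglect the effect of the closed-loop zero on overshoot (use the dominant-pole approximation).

Forward path: (26 + 1.9s)·6.9/(s(s+7.8)). The closed-loop characteristic equation is s² + (7.8 + 6.9·1.9)s + 6.9·26 = 0.
That is s² + 20.91s + 179.4 = 0, so ω_n = 13.39 rad/s and ζ = 20.91/(2·13.39) = 0.7806.
%OS = 100·exp(−πζ/√(1−ζ²)) = 1.98%.

1.98%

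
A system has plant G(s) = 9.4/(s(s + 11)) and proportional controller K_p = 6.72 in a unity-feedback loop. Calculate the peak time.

T_p = 0.548 s

From 1 + K_pG(s) = 0: s² + 11s + 63.17 = 0 ⇒ ω_n = 7.948, ζ = 0.692.
Damped frequency ω_d = ω_n√(1−ζ²) = 5.737 rad/s, so peak time T_p = π/ω_d = 0.548 s.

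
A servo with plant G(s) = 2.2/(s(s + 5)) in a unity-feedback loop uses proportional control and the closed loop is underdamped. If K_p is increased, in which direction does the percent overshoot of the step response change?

increase

ζ = 5/(2√(2.2K_p)) decreases as K_p grows; lower damping means more overshoot.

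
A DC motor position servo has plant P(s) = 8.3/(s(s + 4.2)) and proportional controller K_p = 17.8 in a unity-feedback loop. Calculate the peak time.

From 1 + K_pP(s) = 0: s² + 4.2s + 147.7 = 0 ⇒ ω_n = 12.15, ζ = 0.1728.
Damped frequency ω_d = ω_n√(1−ζ²) = 11.97 rad/s, so peak time T_p = π/ω_d = 0.262 s.

T_p = 0.262 s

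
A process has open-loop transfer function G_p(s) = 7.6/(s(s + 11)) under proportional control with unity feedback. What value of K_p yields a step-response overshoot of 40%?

From %OS = 100·exp(−πζ/√(1−ζ²)) = 40%, ζ = −ln(0.4)/√(π²+ln²(0.4)) = 0.28.
Characteristic equation s² + 11s + 7.6K_p = 0 gives ζ = 11/(2√(7.6K_p)).
Setting ζ = 0.28: √(7.6K_p) = 11/(2·0.28) = 19.64, so K_p = 385.8/7.6 = 50.8.

K_p = 50.8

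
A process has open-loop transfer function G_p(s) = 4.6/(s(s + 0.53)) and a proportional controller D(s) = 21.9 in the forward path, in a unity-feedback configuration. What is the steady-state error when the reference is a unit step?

0

The open loop D(s)G_p(s) has a pole at the origin (type 1), so the static position error constant is infinite and e_ss = 1/(1+∞) = 0.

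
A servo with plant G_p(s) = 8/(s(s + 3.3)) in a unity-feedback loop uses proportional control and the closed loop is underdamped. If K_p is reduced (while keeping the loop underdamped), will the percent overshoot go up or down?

decrease

ζ = 3.3/(2√(8K_p)) rises as K_p falls; higher damping means less overshoot.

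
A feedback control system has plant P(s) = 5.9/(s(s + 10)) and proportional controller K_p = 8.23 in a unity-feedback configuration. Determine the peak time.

T_p = 0.647 s

The closed-loop denominator s² + 10s + 48.56 gives ω_n = √48.56 = 6.968 and ζ = 10/(2ω_n) = 0.7175.
Damped frequency ω_d = ω_n√(1−ζ²) = 4.854 rad/s, so peak time T_p = π/ω_d = 0.647 s.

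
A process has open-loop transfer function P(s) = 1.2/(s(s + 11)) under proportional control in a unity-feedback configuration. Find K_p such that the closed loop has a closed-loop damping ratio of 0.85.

K_p = 34.9

Closed-loop characteristic equation: s² + 11s + K_p·1.2 = 0.
So ω_n = √(1.2K_p) and 2ζω_n = 11, giving ζ = 11/(2√(1.2K_p)).
Setting ζ = 0.85: √(1.2K_p) = 11/(2·0.85) = 6.471, so K_p = 41.87/1.2 = 34.9.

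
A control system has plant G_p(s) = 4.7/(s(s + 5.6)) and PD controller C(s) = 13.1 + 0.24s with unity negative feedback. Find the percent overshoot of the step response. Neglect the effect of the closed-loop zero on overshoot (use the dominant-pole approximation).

Forward path: (13.1 + 0.24s)·4.7/(s(s+5.6)). The closed-loop characteristic equation is s² + (5.6 + 4.7·0.24)s + 4.7·13.1 = 0.
That is s² + 6.728s + 61.57 = 0, so ω_n = 7.847 rad/s and ζ = 6.728/(2·7.847) = 0.4287.
%OS = 100·exp(−πζ/√(1−ζ²)) = 22.5%.

22.5%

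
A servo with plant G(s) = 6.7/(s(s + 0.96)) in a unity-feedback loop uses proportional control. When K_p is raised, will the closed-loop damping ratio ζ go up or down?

ζ = 0.96/(2√(6.7K_p)); increasing K_p raises the denominator, so ζ falls.

decrease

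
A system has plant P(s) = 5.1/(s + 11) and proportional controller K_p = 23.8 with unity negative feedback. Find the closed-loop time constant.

Closed-loop transfer function: T(s) = K_p·P(s)/(1 + K_p·P(s)) = 121.4/(s + 11 + 121.4) = 121.4/(s + 132.4).
Time constant τ = 1/132.4 = 0.00755 s.

τ = 0.00755 s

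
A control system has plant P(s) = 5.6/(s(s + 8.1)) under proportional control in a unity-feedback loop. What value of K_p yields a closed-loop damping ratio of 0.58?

Closed-loop characteristic equation: s² + 8.1s + K_p·5.6 = 0.
So ω_n = √(5.6K_p) and 2ζω_n = 8.1, giving ζ = 8.1/(2√(5.6K_p)).
Setting ζ = 0.58: √(5.6K_p) = 8.1/(2·0.58) = 6.983, so K_p = 48.76/5.6 = 8.71.

K_p = 8.71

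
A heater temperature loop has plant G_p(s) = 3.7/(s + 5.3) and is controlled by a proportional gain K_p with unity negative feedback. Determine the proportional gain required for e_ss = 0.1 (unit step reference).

K_p = 12.9

For a type-0 loop with proportional control, e_ss = 1/(1 + K_p·G_p(0)).
G_p(0) = 0.6981. Require 1/(1 + K_p·0.6981) = 0.1, so 1 + 0.6981·K_p = 10.
K_p = (10 − 1)/0.6981 = 12.9.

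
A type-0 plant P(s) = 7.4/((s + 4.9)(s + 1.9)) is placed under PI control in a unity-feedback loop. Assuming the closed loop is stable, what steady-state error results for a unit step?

The PI controller's integrator makes the forward path type 1, so e_ss to a step is zero.

0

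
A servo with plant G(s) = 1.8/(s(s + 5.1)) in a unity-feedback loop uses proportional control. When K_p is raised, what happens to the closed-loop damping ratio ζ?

decrease

ζ = 5.1/(2√(1.8K_p)); increasing K_p raises the denominator, so ζ falls.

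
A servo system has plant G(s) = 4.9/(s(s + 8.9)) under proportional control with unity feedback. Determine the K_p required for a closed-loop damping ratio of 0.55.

Closed-loop characteristic equation: s² + 8.9s + K_p·4.9 = 0.
So ω_n = √(4.9K_p) and 2ζω_n = 8.9, giving ζ = 8.9/(2√(4.9K_p)).
Setting ζ = 0.55: √(4.9K_p) = 8.9/(2·0.55) = 8.091, so K_p = 65.46/4.9 = 13.4.

K_p = 13.4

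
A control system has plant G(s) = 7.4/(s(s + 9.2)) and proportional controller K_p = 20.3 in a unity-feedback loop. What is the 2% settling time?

T_s ≈ 0.87 s

From 1 + K_pG(s) = 0: s² + 9.2s + 150.2 = 0 ⇒ ω_n = 12.26, ζ = 0.3753.
2% settling time T_s ≈ 4/(ζω_n) = 4/4.6 = 0.87 s.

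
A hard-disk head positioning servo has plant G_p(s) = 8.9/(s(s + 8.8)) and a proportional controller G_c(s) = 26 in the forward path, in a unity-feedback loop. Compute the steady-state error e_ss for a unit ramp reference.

The loop has one pole at the origin (type 1). Velocity error constant K_v = lim_{s→0} s·G_c(s)G_p(s) = 26·8.9/8.8 = 26.3.
Steady-state error to a unit ramp: e_ss = 1/K_v = 0.038.

0.038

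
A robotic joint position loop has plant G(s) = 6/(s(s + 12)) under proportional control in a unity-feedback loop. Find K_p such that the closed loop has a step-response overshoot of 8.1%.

From %OS = 100·exp(−πζ/√(1−ζ²)) = 8.1%, ζ = −ln(0.081)/√(π²+ln²(0.081)) = 0.6247.
Characteristic equation s² + 12s + 6K_p = 0 gives ζ = 12/(2√(6K_p)).
Setting ζ = 0.6247: √(6K_p) = 12/(2·0.6247) = 9.605, so K_p = 92.25/6 = 15.4.

K_p = 15.4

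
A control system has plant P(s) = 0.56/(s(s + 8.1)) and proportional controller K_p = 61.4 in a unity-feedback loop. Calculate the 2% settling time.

T_s ≈ 0.988 s

From 1 + K_pP(s) = 0: s² + 8.1s + 34.38 = 0 ⇒ ω_n = 5.864, ζ = 0.6907.
2% settling time T_s ≈ 4/(ζω_n) = 4/4.05 = 0.988 s.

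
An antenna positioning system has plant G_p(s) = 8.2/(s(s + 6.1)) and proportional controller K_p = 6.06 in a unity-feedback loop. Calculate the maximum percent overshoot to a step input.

Closed-loop characteristic equation: s² + 6.1s + 49.69 = 0, so ω_n = 7.049 rad/s and ζ = 6.1/(2·7.049) = 0.4327.
%OS = 100·exp(−πζ/√(1−ζ²)) = 100·exp(−π·0.4327/√0.8128) = 22.1%.

22.1%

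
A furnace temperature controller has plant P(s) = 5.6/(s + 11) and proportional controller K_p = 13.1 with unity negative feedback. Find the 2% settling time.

Closed-loop transfer function: T(s) = K_p·P(s)/(1 + K_p·P(s)) = 73.36/(s + 11 + 73.36) = 73.36/(s + 84.36).
Time constant τ = 1/84.36 = 0.01185 s, so the 2% settling time is about 4τ = 0.0474 s.

T_s ≈ 0.0474 s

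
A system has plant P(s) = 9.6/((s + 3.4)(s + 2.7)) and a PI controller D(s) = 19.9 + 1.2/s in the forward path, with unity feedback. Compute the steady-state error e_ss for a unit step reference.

The open loop D(s)P(s) has a pole at the origin (type 1), so the static position error constant is infinite and e_ss = 1/(1+∞) = 0.

0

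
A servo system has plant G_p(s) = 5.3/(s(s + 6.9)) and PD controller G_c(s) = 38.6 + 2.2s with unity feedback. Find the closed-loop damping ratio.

ζ = 0.649

Forward path: (38.6 + 2.2s)·5.3/(s(s+6.9)). The closed-loop characteristic equation is s² + (6.9 + 5.3·2.2)s + 5.3·38.6 = 0.
That is s² + 18.56s + 204.6 = 0, so ω_n = 14.3 rad/s and ζ = 18.56/(2·14.3) = 0.6488.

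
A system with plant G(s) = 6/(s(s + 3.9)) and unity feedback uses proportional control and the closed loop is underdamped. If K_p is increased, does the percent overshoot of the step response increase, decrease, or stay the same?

increase

ζ = 3.9/(2√(6K_p)) decreases as K_p grows; lower damping means more overshoot.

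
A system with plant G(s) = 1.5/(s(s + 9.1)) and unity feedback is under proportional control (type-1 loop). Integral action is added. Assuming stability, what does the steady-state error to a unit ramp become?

0

The integrator raises the loop to type 2, so K_v → ∞ and e_ss to a ramp is zero.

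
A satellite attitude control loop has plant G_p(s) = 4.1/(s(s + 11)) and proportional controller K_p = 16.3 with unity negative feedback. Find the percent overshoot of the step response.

5.74%

The closed-loop denominator s² + 11s + 66.83 gives ω_n = √66.83 = 8.175 and ζ = 11/(2ω_n) = 0.6728.
%OS = 100·exp(−πζ/√(1−ζ²)) = 100·exp(−π·0.6728/√0.5474) = 5.74%.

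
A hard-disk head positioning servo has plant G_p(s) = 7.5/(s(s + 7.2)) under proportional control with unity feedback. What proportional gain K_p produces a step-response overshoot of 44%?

K_p = 27

From %OS = 100·exp(−πζ/√(1−ζ²)) = 44%, ζ = −ln(0.44)/√(π²+ln²(0.44)) = 0.2528.
Characteristic equation s² + 7.2s + 7.5K_p = 0 gives ζ = 7.2/(2√(7.5K_p)).
Setting ζ = 0.2528: √(7.5K_p) = 7.2/(2·0.2528) = 14.24, so K_p = 202.7/7.5 = 27.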